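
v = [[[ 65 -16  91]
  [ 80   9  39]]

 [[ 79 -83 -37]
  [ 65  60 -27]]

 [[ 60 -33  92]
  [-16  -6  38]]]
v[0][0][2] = 91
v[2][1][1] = -6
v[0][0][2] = 91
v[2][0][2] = 92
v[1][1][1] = 60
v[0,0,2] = 91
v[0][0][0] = 65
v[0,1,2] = 39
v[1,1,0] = 65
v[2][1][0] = -16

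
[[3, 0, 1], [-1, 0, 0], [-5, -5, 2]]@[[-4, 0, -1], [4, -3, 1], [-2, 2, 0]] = [[-14, 2, -3], [4, 0, 1], [-4, 19, 0]]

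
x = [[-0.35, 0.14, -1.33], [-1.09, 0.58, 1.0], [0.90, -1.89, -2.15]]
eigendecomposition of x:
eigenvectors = [[0.61+0.00j, 0.61-0.00j, (0.78+0j)],[(-0.05+0.57j), -0.05-0.57j, 0.12+0.00j],[-0.04-0.54j, (-0.04+0.54j), 0.61+0.00j]]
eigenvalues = [(-0.27+1.31j), (-0.27-1.31j), (-1.38+0j)]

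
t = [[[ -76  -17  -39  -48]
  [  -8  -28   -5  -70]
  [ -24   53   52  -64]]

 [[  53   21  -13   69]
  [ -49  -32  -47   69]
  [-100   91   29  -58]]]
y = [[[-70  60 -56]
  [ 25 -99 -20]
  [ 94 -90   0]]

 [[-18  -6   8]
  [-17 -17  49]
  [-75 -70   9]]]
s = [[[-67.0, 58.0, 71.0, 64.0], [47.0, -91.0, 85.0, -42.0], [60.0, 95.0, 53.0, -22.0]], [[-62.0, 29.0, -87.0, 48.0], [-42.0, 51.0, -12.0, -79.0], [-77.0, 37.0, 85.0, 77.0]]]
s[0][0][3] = 64.0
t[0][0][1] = -17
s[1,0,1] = 29.0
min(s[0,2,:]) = -22.0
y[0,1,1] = -99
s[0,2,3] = -22.0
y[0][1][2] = -20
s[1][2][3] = 77.0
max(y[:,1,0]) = 25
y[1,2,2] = 9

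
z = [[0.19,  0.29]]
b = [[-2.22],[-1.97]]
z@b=[[-0.99]]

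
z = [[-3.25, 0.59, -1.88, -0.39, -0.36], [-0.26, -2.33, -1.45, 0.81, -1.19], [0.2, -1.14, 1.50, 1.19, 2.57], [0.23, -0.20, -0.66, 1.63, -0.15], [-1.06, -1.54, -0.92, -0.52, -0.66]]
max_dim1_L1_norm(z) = 6.6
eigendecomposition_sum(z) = [[-1.72-0.01j, -0.08+1.78j, (-0.71+0.52j), 0.14-0.39j, (0.4+0.4j)],[(-0.18-1.3j), -1.35+0.13j, (-0.47-0.48j), 0.31+0.06j, (-0.26+0.35j)],[0.30+0.24j, 0.26-0.30j, 0.20+0.01j, -0.08+0.05j, (-0.01-0.13j)],[(0.11-0.04j), (-0.04-0.11j), (0.03-0.05j), 0.00+0.03j, (-0.03-0.02j)],[(-0.57-0.91j), -0.97+0.55j, -0.51-0.20j, (0.25-0.06j), -0.08+0.35j]] + [[-1.72+0.01j, (-0.08-1.78j), -0.71-0.52j, (0.14+0.39j), (0.4-0.4j)], [-0.18+1.30j, (-1.35-0.13j), -0.47+0.48j, 0.31-0.06j, (-0.26-0.35j)], [(0.3-0.24j), 0.26+0.30j, (0.2-0.01j), (-0.08-0.05j), (-0.01+0.13j)], [(0.11+0.04j), (-0.04+0.11j), (0.03+0.05j), -0.03j, -0.03+0.02j], [-0.57+0.91j, -0.97-0.55j, -0.51+0.20j, (0.25+0.06j), (-0.08-0.35j)]] + [[0.04+0.00j,0.16-0.00j,-0.20+0.00j,0.05+0.00j,-0.28+0.00j],[0.11+0.00j,(0.41-0j),(-0.53+0j),(0.14+0j),(-0.73+0j)],[(-0.12-0j),(-0.44+0j),0.56-0.00j,-0.15-0.00j,0.78-0.00j],[(0.26+0j),(0.94-0j),(-1.2+0j),(0.32+0j),-1.67+0.00j],[(-0.09-0j),(-0.34+0j),0.43-0.00j,-0.12-0.00j,(0.6-0j)]] + [[0j, -0j, 0j, (-0+0j), (-0.01+0j)], [0j, -0j, 0j, (-0+0j), (-0+0j)], [(-0-0j), -0.01+0.00j, -0.00-0.00j, (0.01-0j), (0.01-0j)], [(-0-0j), (-0+0j), -0.00-0.00j, 0.00-0.00j, 0.00-0.00j], [0j, (0.01-0j), 0j, (-0.01+0j), (-0.01+0j)]] + [[(0.14+0j), (0.59-0j), (-0.26+0j), (-0.72+0j), (-0.88+0j)],  [-0.01-0.00j, (-0.04+0j), 0.02-0.00j, (0.05-0j), 0.06-0.00j],  [-0.28-0.00j, (-1.22+0j), 0.54-0.00j, (1.49-0j), 1.81-0.00j],  [-0.25-0.00j, (-1.07+0j), (0.47-0j), 1.31-0.00j, (1.58-0j)],  [0.17+0.00j, 0.74-0.00j, (-0.33+0j), (-0.91+0j), -1.10+0.00j]]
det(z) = -0.06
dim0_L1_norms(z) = [5.0, 5.8, 6.41, 4.54, 4.93]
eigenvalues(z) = [(-2.95+0.51j), (-2.95-0.51j), (1.95+0j), (-0+0j), (0.85+0j)]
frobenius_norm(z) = 6.65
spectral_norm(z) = 4.72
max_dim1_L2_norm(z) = 3.84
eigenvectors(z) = [[-0.70+0.00j,(-0.7-0j),0.14+0.00j,(0.39+0j),(-0.31+0j)],[-0.08-0.53j,(-0.08+0.53j),0.35+0.00j,0.03+0.00j,(0.02+0j)],[(0.12+0.1j),0.12-0.10j,-0.37+0.00j,(-0.7+0j),0.65+0.00j],[0.04-0.02j,(0.04+0.02j),(0.8+0j),(-0.29+0j),0.57+0.00j],[(-0.23-0.37j),-0.23+0.37j,(-0.29+0j),0.52+0.00j,(-0.39+0j)]]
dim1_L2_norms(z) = [3.84, 3.11, 3.41, 1.79, 2.25]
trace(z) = -3.11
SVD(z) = [[-0.7, 0.29, -0.61, -0.18, -0.15], [-0.36, -0.75, 0.19, -0.00, -0.51], [0.49, -0.40, -0.77, 0.1, -0.05], [-0.02, -0.31, 0.01, -0.82, 0.48], [-0.37, -0.31, -0.06, 0.53, 0.69]] @ diag([4.720192431241107, 3.374953064454794, 2.7331888182122404, 1.7672445973242132, 0.0008012548501617756]) @ [[0.6,0.09,0.62,0.15,0.46],[-0.16,0.87,0.13,-0.45,0.01],[0.67,0.06,-0.09,-0.17,-0.71],[-0.08,-0.49,0.31,-0.81,0.05],[-0.39,-0.03,0.7,0.29,-0.52]]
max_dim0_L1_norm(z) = 6.41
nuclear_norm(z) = 12.60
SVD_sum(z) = [[-2.0, -0.31, -2.05, -0.50, -1.54], [-1.03, -0.16, -1.06, -0.26, -0.79], [1.40, 0.22, 1.44, 0.35, 1.08], [-0.07, -0.01, -0.07, -0.02, -0.05], [-1.05, -0.16, -1.08, -0.27, -0.81]] + [[-0.16,  0.83,  0.13,  -0.44,  0.01], [0.42,  -2.20,  -0.34,  1.16,  -0.02], [0.22,  -1.16,  -0.18,  0.61,  -0.01], [0.17,  -0.9,  -0.14,  0.47,  -0.01], [0.17,  -0.91,  -0.14,  0.48,  -0.01]] + [[-1.12,-0.09,0.15,0.29,1.18], [0.35,0.03,-0.05,-0.09,-0.38], [-1.41,-0.12,0.18,0.36,1.49], [0.02,0.0,-0.00,-0.00,-0.02], [-0.11,-0.01,0.01,0.03,0.11]] + [[0.02, 0.16, -0.1, 0.26, -0.02], [0.00, 0.00, -0.0, 0.0, -0.00], [-0.01, -0.08, 0.05, -0.14, 0.01], [0.11, 0.71, -0.45, 1.18, -0.07], [-0.07, -0.46, 0.29, -0.76, 0.05]] + [[0.00, 0.00, -0.0, -0.0, 0.0],[0.0, 0.0, -0.00, -0.0, 0.00],[0.00, 0.00, -0.0, -0.0, 0.0],[-0.0, -0.0, 0.0, 0.00, -0.0],[-0.00, -0.00, 0.0, 0.0, -0.00]]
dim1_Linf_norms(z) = [3.25, 2.33, 2.57, 1.63, 1.54]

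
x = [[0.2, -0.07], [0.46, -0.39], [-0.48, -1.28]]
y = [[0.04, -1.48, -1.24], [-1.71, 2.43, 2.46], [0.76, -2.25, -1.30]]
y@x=[[-0.08, 2.16],[-0.4, -3.98],[-0.26, 2.49]]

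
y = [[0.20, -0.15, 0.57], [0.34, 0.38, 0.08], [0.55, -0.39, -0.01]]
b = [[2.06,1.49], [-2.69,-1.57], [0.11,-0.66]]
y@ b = [[0.88,0.16], [-0.31,-0.14], [2.18,1.44]]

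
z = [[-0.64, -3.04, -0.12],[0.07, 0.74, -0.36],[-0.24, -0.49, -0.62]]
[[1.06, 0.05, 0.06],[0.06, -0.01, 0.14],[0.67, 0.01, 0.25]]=z @ [[-1.42, -0.03, -0.36], [-0.03, -0.01, 0.07], [-0.5, 0.01, -0.32]]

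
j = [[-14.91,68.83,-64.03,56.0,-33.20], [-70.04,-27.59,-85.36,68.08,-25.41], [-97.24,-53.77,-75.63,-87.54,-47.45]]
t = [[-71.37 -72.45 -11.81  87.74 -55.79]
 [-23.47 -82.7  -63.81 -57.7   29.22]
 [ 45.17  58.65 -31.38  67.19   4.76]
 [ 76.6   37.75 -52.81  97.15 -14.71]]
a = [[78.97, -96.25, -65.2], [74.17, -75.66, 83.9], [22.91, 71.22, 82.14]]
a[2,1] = 71.22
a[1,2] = 83.9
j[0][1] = 68.83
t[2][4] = 4.76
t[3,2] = -52.81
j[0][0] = -14.91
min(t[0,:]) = -72.45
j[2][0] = -97.24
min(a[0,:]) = -96.25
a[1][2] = 83.9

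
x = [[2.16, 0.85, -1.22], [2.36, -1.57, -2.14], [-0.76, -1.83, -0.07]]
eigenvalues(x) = [3.48, -0.0, -2.96]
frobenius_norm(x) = 4.84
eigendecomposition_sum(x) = [[2.17,0.82,-1.24], [1.55,0.58,-0.89], [-1.27,-0.48,0.72]] + [[-0.00, 0.00, -0.0], [0.0, -0.0, 0.0], [-0.0, 0.00, -0.0]] + [[-0.01, 0.03, 0.02], [0.81, -2.15, -1.26], [0.51, -1.36, -0.79]]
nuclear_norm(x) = 6.68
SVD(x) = [[-0.55, 0.51, 0.66], [-0.83, -0.39, -0.39], [0.05, -0.76, 0.64]] @ diag([4.095219593869665, 2.5789863256572496, 0.0024515421493278614]) @ [[-0.78,0.18,0.6], [0.3,0.95,0.1], [-0.55,0.26,-0.79]]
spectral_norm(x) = 4.10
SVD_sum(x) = [[1.77, -0.41, -1.35], [2.66, -0.61, -2.04], [-0.17, 0.04, 0.13]] + [[0.39,1.26,0.14], [-0.30,-0.96,-0.10], [-0.59,-1.87,-0.20]] + [[-0.00,0.00,-0.0],[0.0,-0.0,0.00],[-0.0,0.00,-0.0]]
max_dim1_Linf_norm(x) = 2.36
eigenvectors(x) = [[0.74, 0.55, -0.01],[0.53, -0.26, 0.85],[-0.43, 0.79, 0.53]]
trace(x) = 0.52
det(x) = 0.03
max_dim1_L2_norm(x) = 3.55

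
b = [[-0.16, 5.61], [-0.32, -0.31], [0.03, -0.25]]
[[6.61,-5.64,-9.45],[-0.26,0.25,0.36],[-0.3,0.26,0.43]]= b @ [[-0.31, 0.20, 0.5], [1.17, -1.00, -1.67]]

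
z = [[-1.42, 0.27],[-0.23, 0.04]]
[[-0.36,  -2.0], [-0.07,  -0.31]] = z @ [[0.57, 0.83], [1.65, -3.04]]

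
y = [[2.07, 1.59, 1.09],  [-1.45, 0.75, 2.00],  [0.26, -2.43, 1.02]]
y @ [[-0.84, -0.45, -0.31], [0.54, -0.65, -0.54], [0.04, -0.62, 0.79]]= [[-0.84, -2.64, -0.64], [1.7, -1.08, 1.62], [-1.49, 0.83, 2.04]]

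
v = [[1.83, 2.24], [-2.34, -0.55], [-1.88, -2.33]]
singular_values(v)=[4.62, 1.32]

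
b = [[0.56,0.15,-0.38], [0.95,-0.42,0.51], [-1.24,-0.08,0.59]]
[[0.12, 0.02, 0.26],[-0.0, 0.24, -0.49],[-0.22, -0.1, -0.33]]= b @ [[0.09, 0.13, -0.04], [-0.02, -0.20, 0.36], [-0.19, 0.07, -0.59]]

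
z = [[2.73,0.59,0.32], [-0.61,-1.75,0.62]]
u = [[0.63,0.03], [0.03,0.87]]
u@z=[[1.7, 0.32, 0.22], [-0.45, -1.5, 0.55]]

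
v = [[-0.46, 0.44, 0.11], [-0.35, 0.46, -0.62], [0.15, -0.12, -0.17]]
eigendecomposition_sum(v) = [[-0.27,0.19,0.48],[-0.02,0.01,0.03],[0.13,-0.09,-0.22]] + [[-0.18, 0.25, -0.37], [-0.33, 0.45, -0.65], [0.02, -0.03, 0.05]] + [[-0.0, 0.0, -0.00], [-0.00, 0.00, -0.00], [-0.00, 0.00, -0.00]]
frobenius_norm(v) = 1.10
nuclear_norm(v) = 1.50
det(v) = 0.00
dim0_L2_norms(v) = [0.6, 0.65, 0.65]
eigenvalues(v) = [-0.48, 0.31, -0.0]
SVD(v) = [[-0.53, 0.73, 0.42],[-0.84, -0.51, -0.17],[0.09, -0.44, 0.89]] @ diag([0.9519577481674749, 0.5434854058699566, 0.0002435370188771709]) @ [[0.58, -0.66, 0.47], [-0.41, 0.26, 0.87], [-0.7, -0.7, -0.12]]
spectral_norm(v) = 0.95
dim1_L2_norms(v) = [0.65, 0.85, 0.26]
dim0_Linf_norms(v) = [0.46, 0.46, 0.62]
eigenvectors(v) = [[-0.91, 0.49, 0.70], [-0.06, 0.87, 0.7], [0.42, -0.07, 0.12]]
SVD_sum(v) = [[-0.30,0.34,-0.24], [-0.47,0.53,-0.38], [0.05,-0.06,0.04]] + [[-0.16, 0.10, 0.35],[0.12, -0.07, -0.24],[0.1, -0.06, -0.21]] + [[-0.0, -0.00, -0.0], [0.0, 0.00, 0.0], [-0.00, -0.00, -0.00]]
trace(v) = -0.17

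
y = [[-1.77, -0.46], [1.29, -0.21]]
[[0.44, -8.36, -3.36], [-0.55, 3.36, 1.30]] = y @ [[-0.36, 3.42, 1.35], [0.43, 5.02, 2.10]]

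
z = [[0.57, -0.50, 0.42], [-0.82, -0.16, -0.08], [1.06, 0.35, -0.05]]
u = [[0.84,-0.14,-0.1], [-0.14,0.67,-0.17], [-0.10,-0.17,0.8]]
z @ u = [[0.51, -0.49, 0.36], [-0.66, 0.02, 0.05], [0.85, 0.09, -0.21]]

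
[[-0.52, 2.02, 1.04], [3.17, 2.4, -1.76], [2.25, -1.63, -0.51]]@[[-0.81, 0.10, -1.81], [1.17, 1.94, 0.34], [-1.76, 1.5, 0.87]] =[[0.95, 5.43, 2.53], [3.34, 2.33, -6.45], [-2.83, -3.70, -5.07]]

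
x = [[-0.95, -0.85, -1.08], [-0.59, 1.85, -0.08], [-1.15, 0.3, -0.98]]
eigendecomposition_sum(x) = [[-1.1, -0.16, -1.05],  [-0.18, -0.03, -0.18],  [-1.05, -0.15, -1.0]] + [[-0.0, -0.0, 0.0], [-0.00, -0.00, 0.00], [0.00, 0.00, -0.0]] + [[0.15, -0.69, -0.04], [-0.41, 1.88, 0.10], [-0.10, 0.45, 0.02]]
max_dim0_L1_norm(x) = 3.0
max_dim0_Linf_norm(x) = 1.85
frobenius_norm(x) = 2.99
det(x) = 0.01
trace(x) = -0.08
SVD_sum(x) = [[-0.59,  0.4,  -0.45], [-0.94,  0.63,  -0.70], [-1.04,  0.69,  -0.78]] + [[-0.35, -1.25, -0.63], [0.35, 1.22, 0.62], [-0.11, -0.39, -0.2]] + [[-0.00, -0.0, 0.00],[-0.0, -0.0, 0.0],[0.00, 0.00, -0.00]]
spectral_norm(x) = 2.15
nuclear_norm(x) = 4.23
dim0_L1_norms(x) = [2.69, 3.0, 2.14]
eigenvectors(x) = [[0.72, 0.66, 0.34], [0.12, 0.18, -0.92], [0.69, -0.73, -0.22]]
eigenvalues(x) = [-2.13, -0.0, 2.05]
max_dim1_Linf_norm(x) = 1.85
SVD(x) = [[-0.39, 0.7, -0.6],[-0.62, -0.68, -0.39],[-0.68, 0.22, 0.70]] @ diag([2.1547588113734304, 2.07323720028367, 0.0014057626024488042]) @ [[0.71,-0.47,0.53], [-0.25,-0.86,-0.44], [0.66,0.18,-0.73]]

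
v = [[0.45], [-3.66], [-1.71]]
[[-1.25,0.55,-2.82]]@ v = [[2.25]]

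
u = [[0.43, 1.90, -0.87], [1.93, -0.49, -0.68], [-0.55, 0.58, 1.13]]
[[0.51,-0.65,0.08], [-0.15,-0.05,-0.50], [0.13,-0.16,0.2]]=u@[[-0.02, -0.12, -0.23], [0.26, -0.33, 0.10], [-0.03, -0.03, 0.01]]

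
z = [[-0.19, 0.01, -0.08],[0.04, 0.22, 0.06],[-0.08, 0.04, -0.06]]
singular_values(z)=[0.25, 0.21, 0.03]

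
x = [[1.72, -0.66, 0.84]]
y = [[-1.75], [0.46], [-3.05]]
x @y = [[-5.88]]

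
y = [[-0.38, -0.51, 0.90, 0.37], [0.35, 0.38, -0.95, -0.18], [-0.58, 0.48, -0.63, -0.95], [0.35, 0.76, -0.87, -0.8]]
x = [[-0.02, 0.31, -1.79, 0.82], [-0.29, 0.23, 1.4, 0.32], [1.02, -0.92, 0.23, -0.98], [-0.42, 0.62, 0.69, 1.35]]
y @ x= [[0.92, -0.83, 0.43, -0.86], [-1.01, 0.96, -0.44, 1.10], [-0.37, -0.08, 0.91, -0.99], [-0.78, 0.59, -0.31, 0.30]]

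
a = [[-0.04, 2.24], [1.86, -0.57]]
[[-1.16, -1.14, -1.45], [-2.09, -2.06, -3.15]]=a@[[-1.29, -1.27, -1.90], [-0.54, -0.53, -0.68]]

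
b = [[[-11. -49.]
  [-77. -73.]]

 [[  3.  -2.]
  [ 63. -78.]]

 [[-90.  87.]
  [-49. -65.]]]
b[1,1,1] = -78.0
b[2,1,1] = -65.0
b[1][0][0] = 3.0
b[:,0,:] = [[-11.0, -49.0], [3.0, -2.0], [-90.0, 87.0]]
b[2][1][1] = -65.0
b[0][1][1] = -73.0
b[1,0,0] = 3.0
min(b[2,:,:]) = -90.0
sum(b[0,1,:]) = -150.0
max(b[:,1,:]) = 63.0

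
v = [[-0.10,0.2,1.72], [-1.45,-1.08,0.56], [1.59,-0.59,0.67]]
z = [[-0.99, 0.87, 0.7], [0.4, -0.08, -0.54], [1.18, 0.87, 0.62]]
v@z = [[2.21, 1.39, 0.89], [1.66, -0.69, -0.08], [-1.02, 2.01, 1.85]]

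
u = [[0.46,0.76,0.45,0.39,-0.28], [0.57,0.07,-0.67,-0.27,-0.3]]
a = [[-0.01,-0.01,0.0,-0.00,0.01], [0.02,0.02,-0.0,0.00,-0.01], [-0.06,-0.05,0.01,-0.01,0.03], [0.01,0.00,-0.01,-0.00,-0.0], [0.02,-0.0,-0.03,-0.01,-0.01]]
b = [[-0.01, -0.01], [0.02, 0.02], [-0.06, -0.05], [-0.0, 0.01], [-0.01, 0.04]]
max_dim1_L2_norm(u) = 1.11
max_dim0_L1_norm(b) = 0.13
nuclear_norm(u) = 2.08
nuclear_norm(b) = 0.12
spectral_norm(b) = 0.09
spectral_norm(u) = 1.11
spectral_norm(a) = 0.09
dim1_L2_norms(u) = [1.11, 0.97]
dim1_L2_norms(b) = [0.01, 0.03, 0.08, 0.01, 0.04]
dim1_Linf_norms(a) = [0.01, 0.02, 0.06, 0.01, 0.03]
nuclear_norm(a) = 0.14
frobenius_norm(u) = 1.47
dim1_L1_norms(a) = [0.03, 0.05, 0.16, 0.02, 0.07]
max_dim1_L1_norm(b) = 0.11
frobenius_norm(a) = 0.10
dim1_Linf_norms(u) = [0.76, 0.67]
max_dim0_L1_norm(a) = 0.12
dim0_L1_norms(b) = [0.1, 0.13]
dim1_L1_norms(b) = [0.02, 0.04, 0.11, 0.01, 0.05]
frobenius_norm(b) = 0.09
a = b @ u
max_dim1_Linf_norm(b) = 0.06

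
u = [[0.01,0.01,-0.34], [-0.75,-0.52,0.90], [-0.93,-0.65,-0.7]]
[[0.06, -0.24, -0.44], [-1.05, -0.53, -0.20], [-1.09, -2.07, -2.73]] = u @ [[0.49, -0.50, 0.26], [1.11, 3.07, 2.37], [-0.12, 0.77, 1.36]]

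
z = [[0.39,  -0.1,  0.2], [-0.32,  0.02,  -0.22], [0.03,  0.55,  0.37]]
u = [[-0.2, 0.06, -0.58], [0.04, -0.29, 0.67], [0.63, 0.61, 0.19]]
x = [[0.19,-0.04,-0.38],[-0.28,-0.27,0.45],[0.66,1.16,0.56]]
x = z + u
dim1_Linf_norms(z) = [0.39, 0.32, 0.55]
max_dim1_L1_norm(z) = 0.95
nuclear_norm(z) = 1.26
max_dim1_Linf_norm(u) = 0.67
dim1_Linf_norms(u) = [0.58, 0.67, 0.63]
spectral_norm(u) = 0.98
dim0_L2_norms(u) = [0.66, 0.68, 0.91]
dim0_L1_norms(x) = [1.13, 1.47, 1.39]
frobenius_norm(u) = 1.31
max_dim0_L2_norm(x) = 1.19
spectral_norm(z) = 0.70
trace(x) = 0.48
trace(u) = -0.30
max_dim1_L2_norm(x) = 1.45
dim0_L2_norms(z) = [0.51, 0.56, 0.47]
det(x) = -0.09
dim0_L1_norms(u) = [0.87, 0.96, 1.44]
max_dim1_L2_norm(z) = 0.66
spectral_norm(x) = 1.46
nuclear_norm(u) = 1.85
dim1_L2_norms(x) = [0.43, 0.59, 1.45]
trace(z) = 0.78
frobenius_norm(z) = 0.89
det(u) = -0.00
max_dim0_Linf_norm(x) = 1.16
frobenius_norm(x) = 1.62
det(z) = 0.00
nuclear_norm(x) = 2.25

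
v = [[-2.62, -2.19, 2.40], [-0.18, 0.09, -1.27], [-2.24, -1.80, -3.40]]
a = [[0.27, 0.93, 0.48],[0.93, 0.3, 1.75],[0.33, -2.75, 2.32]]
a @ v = [[-1.95, -1.37, -2.17], [-6.41, -5.16, -4.10], [-5.57, -5.15, -3.60]]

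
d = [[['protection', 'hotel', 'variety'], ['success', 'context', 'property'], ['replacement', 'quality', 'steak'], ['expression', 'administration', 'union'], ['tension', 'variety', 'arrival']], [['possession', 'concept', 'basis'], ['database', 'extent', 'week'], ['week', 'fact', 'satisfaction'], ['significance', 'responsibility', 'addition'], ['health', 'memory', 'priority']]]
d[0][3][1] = 'administration'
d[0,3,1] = 'administration'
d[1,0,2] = 'basis'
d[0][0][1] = 'hotel'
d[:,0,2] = ['variety', 'basis']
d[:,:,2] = [['variety', 'property', 'steak', 'union', 'arrival'], ['basis', 'week', 'satisfaction', 'addition', 'priority']]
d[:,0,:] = [['protection', 'hotel', 'variety'], ['possession', 'concept', 'basis']]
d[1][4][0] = 'health'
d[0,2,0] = 'replacement'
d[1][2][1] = 'fact'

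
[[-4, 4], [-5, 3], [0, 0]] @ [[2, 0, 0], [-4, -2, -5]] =[[-24, -8, -20], [-22, -6, -15], [0, 0, 0]]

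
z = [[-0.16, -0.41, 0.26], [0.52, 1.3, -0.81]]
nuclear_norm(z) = 1.70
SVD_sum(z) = [[-0.16, -0.41, 0.26],[0.52, 1.30, -0.81]] + [[0.00, 0.0, 0.0], [0.0, 0.00, 0.00]]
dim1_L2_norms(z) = [0.51, 1.62]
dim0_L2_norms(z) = [0.54, 1.36, 0.85]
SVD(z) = [[-0.3, 0.95], [0.95, 0.30]] @ diag([1.6963984232220553, 0.005691194050942683]) @ [[0.32, 0.80, -0.5], [0.72, 0.13, 0.68]]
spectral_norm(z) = 1.70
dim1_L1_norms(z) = [0.83, 2.63]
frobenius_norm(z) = 1.70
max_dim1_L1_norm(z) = 2.63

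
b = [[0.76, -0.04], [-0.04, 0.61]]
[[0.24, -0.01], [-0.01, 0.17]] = b @ [[0.32,-0.0], [-0.0,0.28]]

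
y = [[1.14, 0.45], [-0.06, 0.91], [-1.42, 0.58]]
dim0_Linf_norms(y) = [1.42, 0.91]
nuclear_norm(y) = 2.98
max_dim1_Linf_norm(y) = 1.42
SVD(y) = [[-0.57,-0.57],  [0.12,-0.78],  [0.82,-0.28]] @ diag([1.8400186974845574, 1.1405837071023028]) @ [[-0.98, 0.18],[-0.18, -0.98]]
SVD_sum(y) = [[1.03, -0.19], [-0.22, 0.04], [-1.48, 0.27]] + [[0.11, 0.64], [0.16, 0.87], [0.06, 0.31]]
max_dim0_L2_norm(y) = 1.82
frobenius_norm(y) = 2.16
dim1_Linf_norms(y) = [1.14, 0.91, 1.42]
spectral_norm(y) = 1.84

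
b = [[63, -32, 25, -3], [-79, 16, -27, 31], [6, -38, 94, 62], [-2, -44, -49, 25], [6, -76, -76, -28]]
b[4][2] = -76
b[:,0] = [63, -79, 6, -2, 6]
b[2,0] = 6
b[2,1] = -38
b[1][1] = 16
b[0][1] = -32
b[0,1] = -32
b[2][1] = -38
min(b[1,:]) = -79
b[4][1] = -76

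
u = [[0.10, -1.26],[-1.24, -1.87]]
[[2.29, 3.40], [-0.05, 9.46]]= u@[[2.48, -3.18], [-1.62, -2.95]]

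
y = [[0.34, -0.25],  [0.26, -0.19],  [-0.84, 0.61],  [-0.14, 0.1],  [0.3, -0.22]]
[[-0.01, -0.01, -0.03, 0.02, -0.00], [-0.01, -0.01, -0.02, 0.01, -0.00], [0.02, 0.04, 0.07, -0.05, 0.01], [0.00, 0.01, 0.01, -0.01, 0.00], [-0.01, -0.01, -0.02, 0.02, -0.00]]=y@[[-0.1, -0.26, -0.51, 0.35, -0.03], [-0.11, -0.30, -0.59, 0.4, -0.03]]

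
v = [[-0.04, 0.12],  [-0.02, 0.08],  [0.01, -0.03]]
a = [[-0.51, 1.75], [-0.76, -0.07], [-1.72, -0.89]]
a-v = [[-0.47, 1.63],[-0.74, -0.15],[-1.73, -0.86]]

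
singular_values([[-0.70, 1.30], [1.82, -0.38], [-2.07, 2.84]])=[4.07, 1.21]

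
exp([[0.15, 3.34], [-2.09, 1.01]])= [[-1.69, 1.17], [-0.73, -1.39]]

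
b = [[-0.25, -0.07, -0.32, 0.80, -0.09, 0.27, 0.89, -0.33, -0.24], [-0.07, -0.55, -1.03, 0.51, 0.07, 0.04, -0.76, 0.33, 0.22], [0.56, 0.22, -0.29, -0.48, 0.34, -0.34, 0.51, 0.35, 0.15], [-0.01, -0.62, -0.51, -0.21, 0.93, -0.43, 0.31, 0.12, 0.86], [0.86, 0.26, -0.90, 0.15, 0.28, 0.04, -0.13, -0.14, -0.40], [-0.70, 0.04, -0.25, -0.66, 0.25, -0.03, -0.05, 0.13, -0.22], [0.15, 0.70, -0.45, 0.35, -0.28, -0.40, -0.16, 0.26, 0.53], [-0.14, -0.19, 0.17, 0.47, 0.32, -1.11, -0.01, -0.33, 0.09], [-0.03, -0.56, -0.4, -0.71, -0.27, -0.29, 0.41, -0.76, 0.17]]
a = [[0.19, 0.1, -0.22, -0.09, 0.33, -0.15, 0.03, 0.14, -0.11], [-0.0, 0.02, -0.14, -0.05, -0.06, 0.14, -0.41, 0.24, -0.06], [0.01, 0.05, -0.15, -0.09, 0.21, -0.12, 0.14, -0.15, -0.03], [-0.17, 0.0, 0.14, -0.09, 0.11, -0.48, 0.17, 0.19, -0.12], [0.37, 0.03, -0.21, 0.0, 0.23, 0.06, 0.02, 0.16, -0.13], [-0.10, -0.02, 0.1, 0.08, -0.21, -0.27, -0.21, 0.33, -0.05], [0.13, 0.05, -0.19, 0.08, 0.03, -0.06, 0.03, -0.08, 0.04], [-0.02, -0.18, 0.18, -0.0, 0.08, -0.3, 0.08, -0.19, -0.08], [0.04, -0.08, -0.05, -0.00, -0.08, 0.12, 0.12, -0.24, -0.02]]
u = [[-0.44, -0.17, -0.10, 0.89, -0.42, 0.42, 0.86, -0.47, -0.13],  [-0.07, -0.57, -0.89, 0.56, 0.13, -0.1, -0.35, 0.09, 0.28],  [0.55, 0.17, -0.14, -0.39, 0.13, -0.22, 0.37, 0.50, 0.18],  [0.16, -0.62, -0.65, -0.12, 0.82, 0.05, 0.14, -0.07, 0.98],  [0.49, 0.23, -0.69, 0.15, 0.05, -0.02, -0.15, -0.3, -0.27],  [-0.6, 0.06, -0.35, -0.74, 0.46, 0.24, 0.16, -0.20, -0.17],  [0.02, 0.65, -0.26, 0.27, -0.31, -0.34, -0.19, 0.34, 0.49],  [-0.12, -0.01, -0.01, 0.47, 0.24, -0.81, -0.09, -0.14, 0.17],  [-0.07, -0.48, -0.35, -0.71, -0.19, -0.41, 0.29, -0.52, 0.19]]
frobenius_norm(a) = 1.42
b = a + u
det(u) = 1.33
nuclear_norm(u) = 10.19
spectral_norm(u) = 1.95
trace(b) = -1.37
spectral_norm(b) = 2.02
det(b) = 2.92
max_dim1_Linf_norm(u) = 0.98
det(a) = 0.00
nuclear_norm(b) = 11.27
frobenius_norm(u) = 3.68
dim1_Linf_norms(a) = [0.33, 0.41, 0.21, 0.48, 0.37, 0.33, 0.19, 0.3, 0.24]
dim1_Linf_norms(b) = [0.89, 1.03, 0.56, 0.93, 0.9, 0.7, 0.7, 1.11, 0.76]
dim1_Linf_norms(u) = [0.89, 0.89, 0.55, 0.98, 0.69, 0.74, 0.65, 0.81, 0.71]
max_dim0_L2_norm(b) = 1.66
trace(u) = -1.12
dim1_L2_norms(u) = [1.53, 1.29, 0.99, 1.58, 0.99, 1.18, 1.08, 1.0, 1.21]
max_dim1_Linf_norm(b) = 1.11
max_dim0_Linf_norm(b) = 1.11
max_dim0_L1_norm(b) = 4.34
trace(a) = -0.25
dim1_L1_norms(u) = [3.9, 3.04, 2.65, 3.61, 2.35, 2.98, 2.87, 2.06, 3.21]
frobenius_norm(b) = 4.03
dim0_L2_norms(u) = [1.07, 1.22, 1.43, 1.62, 1.13, 1.11, 1.09, 1.01, 1.22]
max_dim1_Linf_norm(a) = 0.48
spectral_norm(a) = 0.81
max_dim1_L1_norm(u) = 3.9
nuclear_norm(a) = 3.24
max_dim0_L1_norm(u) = 4.3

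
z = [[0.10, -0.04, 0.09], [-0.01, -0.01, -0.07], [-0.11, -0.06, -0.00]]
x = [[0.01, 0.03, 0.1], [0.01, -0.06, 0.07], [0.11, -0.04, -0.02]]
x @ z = [[-0.01, -0.01, -0.00],  [-0.01, -0.00, 0.01],  [0.01, -0.00, 0.01]]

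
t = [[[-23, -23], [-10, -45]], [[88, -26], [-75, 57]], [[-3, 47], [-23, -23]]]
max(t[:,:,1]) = 57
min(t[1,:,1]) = -26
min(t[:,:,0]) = -75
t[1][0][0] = 88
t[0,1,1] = -45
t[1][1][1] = 57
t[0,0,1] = -23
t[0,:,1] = [-23, -45]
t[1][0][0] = 88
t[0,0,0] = -23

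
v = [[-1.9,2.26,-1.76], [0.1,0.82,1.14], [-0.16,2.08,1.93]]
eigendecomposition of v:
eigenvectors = [[-1.0, 0.83, -0.11], [0.06, 0.41, 0.45], [-0.07, -0.37, 0.88]]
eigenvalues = [-2.16, -0.01, 3.02]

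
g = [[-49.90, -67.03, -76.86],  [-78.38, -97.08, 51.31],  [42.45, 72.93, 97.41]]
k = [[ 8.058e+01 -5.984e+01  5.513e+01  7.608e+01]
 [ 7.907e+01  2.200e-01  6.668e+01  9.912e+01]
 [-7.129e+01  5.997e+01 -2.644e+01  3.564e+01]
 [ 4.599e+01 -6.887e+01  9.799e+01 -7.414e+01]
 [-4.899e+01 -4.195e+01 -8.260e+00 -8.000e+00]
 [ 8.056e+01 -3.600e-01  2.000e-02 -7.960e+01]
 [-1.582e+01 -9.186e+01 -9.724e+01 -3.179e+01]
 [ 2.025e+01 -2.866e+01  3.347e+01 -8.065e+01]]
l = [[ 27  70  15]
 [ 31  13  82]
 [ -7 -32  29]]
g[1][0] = -78.38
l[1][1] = 13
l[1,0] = 31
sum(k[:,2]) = 121.35000000000002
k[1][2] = 66.68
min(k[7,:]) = -80.65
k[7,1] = -28.66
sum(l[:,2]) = 126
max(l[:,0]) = 31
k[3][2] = 97.99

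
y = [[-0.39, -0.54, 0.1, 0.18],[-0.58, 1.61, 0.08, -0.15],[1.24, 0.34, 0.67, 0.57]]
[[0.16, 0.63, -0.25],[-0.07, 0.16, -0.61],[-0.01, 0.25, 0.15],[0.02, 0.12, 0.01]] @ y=[[-0.74,0.84,-0.10,-0.21], [-0.82,0.09,-0.4,-0.38], [0.04,0.46,0.12,0.05], [-0.06,0.19,0.02,-0.01]]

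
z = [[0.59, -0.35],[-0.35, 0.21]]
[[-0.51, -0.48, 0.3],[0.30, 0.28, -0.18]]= z @ [[-0.82, -0.5, 0.51], [0.08, 0.52, -0.01]]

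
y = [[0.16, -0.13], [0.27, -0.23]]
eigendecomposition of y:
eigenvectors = [[0.68, 0.46], [0.74, 0.89]]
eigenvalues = [0.02, -0.09]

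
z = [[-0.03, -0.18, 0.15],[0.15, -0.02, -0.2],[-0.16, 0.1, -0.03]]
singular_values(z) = [0.3, 0.24, 0.07]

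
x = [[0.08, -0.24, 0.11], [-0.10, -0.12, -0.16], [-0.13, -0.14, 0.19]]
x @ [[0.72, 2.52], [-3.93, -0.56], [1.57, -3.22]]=[[1.17, -0.02],  [0.15, 0.33],  [0.75, -0.86]]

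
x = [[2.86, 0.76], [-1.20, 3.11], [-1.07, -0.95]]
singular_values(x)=[3.4, 3.22]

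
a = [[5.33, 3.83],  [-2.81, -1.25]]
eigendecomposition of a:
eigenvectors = [[0.78, -0.73], [-0.62, 0.68]]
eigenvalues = [2.29, 1.79]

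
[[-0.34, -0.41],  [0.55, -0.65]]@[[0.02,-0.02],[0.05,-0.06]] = [[-0.03,0.03], [-0.02,0.03]]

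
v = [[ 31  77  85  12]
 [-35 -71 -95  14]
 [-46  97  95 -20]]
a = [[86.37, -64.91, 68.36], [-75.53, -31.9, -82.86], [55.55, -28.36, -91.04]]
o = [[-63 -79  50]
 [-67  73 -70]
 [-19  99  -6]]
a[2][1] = -28.36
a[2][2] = -91.04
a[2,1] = -28.36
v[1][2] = -95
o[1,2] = -70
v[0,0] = 31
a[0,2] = 68.36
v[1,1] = -71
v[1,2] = -95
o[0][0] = -63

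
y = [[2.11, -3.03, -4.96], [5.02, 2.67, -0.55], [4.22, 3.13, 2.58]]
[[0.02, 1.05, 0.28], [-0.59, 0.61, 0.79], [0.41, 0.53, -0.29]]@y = [[6.49, 3.62, 0.05], [5.15, 5.89, 4.63], [2.30, -0.73, -3.07]]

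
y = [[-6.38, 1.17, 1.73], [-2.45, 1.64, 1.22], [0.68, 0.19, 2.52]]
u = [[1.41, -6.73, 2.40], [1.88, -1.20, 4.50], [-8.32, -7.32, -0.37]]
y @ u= [[-21.19, 28.87, -10.69], [-10.52, 5.59, 1.05], [-19.65, -23.25, 1.55]]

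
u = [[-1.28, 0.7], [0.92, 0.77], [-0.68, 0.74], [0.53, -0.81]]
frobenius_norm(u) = 2.35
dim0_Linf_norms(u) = [1.28, 0.81]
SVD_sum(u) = [[-1.21, 0.8],[0.28, -0.19],[-0.81, 0.54],[0.74, -0.49]] + [[-0.07, -0.10], [0.64, 0.96], [0.13, 0.2], [-0.21, -0.32]]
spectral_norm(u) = 1.99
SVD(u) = [[-0.73, 0.1],[0.17, -0.93],[-0.49, -0.19],[0.45, 0.31]] @ diag([1.9930759849252577, 1.2419130880678464]) @ [[0.83, -0.55], [-0.55, -0.83]]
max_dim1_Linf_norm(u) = 1.28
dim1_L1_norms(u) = [1.98, 1.69, 1.42, 1.34]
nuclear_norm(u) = 3.23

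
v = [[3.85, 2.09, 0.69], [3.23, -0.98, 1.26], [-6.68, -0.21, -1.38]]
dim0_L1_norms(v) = [13.76, 3.28, 3.33]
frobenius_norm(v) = 8.90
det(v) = -7.03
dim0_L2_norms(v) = [8.36, 2.32, 1.99]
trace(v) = 1.49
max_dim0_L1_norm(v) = 13.76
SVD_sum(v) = [[3.96, 0.37, 0.90], [3.23, 0.30, 0.74], [-6.61, -0.62, -1.51]] + [[-0.08, 1.69, -0.36], [0.06, -1.33, 0.28], [-0.02, 0.36, -0.08]] + [[-0.04, 0.03, 0.15], [-0.06, 0.05, 0.24], [-0.05, 0.04, 0.21]]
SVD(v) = [[-0.47, 0.78, 0.42], [-0.39, -0.61, 0.69], [0.79, 0.17, 0.59]] @ diag([8.608043142900305, 2.232968809281309, 0.3659829869595568]) @ [[-0.97, -0.09, -0.22], [-0.04, 0.98, -0.21], [-0.24, 0.19, 0.95]]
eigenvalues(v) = [3.61, -2.81, 0.69]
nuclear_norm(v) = 11.21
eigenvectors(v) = [[0.58,  0.16,  -0.30], [0.19,  -0.74,  0.14], [-0.79,  0.65,  0.94]]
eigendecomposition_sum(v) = [[4.46, 1.98, 1.12],  [1.48, 0.66, 0.37],  [-6.04, -2.68, -1.51]] + [[-0.36, 0.39, -0.17], [1.63, -1.77, 0.77], [-1.45, 1.57, -0.68]] + [[-0.25,-0.28,-0.26], [0.12,0.13,0.12], [0.80,0.90,0.81]]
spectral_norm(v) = 8.61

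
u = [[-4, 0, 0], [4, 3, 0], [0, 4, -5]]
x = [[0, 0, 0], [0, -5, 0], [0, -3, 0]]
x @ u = [[0, 0, 0], [-20, -15, 0], [-12, -9, 0]]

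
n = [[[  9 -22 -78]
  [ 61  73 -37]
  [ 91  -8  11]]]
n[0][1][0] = 61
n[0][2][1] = -8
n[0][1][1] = 73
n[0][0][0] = 9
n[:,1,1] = [73]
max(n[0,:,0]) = 91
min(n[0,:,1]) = -22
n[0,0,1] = -22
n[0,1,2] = -37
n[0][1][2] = -37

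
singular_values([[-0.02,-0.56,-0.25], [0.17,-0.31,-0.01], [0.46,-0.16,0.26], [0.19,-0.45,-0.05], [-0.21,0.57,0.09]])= [1.05, 0.56, 0.0]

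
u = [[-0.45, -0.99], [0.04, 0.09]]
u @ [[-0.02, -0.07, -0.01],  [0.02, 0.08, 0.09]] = [[-0.01, -0.05, -0.08],[0.00, 0.00, 0.01]]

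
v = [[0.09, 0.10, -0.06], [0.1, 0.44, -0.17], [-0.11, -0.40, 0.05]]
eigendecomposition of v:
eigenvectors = [[-0.22, -0.96, 0.17],[-0.77, 0.26, 0.27],[0.6, 0.02, 0.95]]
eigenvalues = [0.6, 0.06, -0.09]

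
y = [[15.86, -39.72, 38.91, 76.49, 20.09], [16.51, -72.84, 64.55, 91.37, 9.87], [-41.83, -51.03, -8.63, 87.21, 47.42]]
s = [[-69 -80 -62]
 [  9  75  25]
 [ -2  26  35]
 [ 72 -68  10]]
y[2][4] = 47.42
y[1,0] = 16.51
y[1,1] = -72.84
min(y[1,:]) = -72.84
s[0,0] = -69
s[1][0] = 9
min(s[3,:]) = -68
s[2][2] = 35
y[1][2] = 64.55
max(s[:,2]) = 35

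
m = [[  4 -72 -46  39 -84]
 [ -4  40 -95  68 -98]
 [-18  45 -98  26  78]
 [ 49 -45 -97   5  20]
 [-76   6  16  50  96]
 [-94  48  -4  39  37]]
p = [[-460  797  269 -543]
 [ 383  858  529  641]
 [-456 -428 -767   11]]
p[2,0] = -456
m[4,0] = -76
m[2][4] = 78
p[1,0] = 383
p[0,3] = -543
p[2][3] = 11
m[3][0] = 49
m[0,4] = -84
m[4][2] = 16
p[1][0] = 383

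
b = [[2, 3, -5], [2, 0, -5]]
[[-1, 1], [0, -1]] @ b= [[0, -3, 0], [-2, 0, 5]]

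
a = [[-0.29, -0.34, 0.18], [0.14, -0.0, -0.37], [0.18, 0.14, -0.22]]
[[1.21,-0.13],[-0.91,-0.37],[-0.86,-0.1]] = a @ [[-0.57, -0.15],[-1.88, 1.0],[2.24, 0.95]]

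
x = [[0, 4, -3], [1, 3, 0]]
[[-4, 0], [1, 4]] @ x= [[0, -16, 12], [4, 16, -3]]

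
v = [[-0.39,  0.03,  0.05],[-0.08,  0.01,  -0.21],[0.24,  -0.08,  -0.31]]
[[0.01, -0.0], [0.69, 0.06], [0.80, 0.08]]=v@[[-0.36,-0.03],[0.96,0.09],[-3.12,-0.29]]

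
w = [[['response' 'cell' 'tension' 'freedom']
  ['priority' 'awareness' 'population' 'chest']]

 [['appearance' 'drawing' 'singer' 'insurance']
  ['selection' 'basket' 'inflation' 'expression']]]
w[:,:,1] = [['cell', 'awareness'], ['drawing', 'basket']]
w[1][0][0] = 'appearance'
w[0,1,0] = 'priority'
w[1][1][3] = 'expression'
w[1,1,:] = ['selection', 'basket', 'inflation', 'expression']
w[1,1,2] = 'inflation'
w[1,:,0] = ['appearance', 'selection']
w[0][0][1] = 'cell'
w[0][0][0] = 'response'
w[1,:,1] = ['drawing', 'basket']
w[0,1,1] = 'awareness'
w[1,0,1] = 'drawing'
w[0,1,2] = 'population'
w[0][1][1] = 'awareness'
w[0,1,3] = 'chest'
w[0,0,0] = 'response'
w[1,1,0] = 'selection'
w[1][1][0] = 'selection'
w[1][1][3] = 'expression'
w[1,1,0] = 'selection'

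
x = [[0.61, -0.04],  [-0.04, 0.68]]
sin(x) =[[0.57,-0.03],  [-0.03,0.63]]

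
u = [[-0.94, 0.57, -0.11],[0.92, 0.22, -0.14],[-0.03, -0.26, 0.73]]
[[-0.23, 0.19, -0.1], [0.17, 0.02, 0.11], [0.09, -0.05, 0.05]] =u @ [[0.21, -0.04, 0.12], [-0.04, 0.27, 0.03], [0.12, 0.03, 0.08]]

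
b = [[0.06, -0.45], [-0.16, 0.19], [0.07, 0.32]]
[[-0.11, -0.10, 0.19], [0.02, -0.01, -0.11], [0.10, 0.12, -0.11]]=b @ [[0.21, 0.4, 0.24],  [0.27, 0.28, -0.4]]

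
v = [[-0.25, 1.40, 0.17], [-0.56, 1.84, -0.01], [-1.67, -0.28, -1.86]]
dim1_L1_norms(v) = [1.82, 2.41, 3.81]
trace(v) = -0.27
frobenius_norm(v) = 3.48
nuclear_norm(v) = 4.92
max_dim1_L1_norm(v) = 3.81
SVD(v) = [[-0.09, -0.59, -0.8],[-0.24, -0.77, 0.6],[-0.97, 0.25, -0.08]] @ diag([2.5320381395990568, 2.380411489414839, 0.004899048639566133]) @ [[0.7, -0.12, 0.7],[0.07, -0.97, -0.23],[-0.71, -0.21, 0.67]]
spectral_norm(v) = 2.53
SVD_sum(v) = [[-0.15,  0.03,  -0.16], [-0.43,  0.07,  -0.43], [-1.71,  0.29,  -1.72]] + [[-0.1, 1.37, 0.33],[-0.13, 1.77, 0.42],[0.04, -0.57, -0.14]] + [[0.00, 0.0, -0.0], [-0.0, -0.0, 0.0], [0.00, 0.0, -0.00]]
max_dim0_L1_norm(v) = 3.52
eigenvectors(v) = [[-0.1, 0.71, -0.58], [-0.01, 0.21, -0.73], [0.99, -0.67, 0.36]]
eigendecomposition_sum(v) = [[0.2, -0.07, 0.2], [0.03, -0.01, 0.03], [-1.95, 0.62, -1.88]] + [[0.02,-0.01,0.00],[0.01,-0.00,0.00],[-0.02,0.01,-0.00]] + [[-0.47,1.48,-0.03],[-0.59,1.85,-0.04],[0.29,-0.92,0.02]]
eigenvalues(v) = [-1.68, 0.01, 1.4]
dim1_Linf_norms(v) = [1.4, 1.84, 1.86]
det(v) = -0.03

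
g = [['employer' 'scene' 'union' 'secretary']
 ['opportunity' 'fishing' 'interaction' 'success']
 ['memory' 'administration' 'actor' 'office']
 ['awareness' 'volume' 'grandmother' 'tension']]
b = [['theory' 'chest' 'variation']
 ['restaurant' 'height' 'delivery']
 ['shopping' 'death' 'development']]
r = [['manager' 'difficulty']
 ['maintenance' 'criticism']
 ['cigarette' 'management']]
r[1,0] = 'maintenance'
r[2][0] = 'cigarette'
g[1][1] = 'fishing'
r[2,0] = 'cigarette'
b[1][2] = 'delivery'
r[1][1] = 'criticism'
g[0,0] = 'employer'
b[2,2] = 'development'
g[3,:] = ['awareness', 'volume', 'grandmother', 'tension']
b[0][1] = 'chest'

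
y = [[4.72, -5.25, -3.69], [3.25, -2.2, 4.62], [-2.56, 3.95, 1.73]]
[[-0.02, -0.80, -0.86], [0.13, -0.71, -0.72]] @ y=[[-0.49,  -1.53,  -5.11],[0.15,  -1.96,  -5.01]]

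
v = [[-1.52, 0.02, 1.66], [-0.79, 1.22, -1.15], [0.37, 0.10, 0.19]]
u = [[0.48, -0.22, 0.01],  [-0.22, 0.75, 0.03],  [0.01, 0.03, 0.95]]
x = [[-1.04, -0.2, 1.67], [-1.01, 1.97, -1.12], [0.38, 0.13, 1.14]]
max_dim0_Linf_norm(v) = 1.66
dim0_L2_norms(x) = [1.5, 1.98, 2.31]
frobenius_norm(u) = 1.34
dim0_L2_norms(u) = [0.53, 0.78, 0.95]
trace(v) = -0.11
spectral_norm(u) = 0.96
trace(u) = 2.18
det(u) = 0.30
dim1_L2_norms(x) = [1.98, 2.48, 1.21]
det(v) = -1.41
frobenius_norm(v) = 2.95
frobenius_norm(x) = 3.40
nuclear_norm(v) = 4.45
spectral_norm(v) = 2.31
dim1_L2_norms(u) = [0.53, 0.78, 0.95]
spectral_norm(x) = 2.70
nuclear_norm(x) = 5.40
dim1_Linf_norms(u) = [0.48, 0.75, 0.95]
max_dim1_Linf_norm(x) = 1.97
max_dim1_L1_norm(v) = 3.2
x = v + u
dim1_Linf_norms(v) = [1.66, 1.22, 0.37]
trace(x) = 2.07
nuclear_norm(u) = 2.18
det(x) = -4.10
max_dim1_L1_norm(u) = 1.0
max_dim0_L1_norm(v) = 3.0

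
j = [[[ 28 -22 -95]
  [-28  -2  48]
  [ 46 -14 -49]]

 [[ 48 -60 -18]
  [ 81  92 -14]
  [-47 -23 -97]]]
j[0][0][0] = 28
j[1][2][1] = -23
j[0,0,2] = -95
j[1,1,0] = 81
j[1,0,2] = -18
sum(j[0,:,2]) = -96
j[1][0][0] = 48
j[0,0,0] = 28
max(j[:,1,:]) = 92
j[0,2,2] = -49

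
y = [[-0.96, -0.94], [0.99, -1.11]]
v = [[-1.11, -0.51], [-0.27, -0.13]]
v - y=[[-0.15,  0.43], [-1.26,  0.98]]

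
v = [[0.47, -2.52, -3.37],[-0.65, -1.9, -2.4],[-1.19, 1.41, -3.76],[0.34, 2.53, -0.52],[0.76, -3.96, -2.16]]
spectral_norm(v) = 7.08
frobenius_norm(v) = 8.54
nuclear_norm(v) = 12.96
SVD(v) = [[-0.59, 0.08, -0.4], [-0.43, 0.09, 0.48], [-0.25, 0.82, 0.25], [0.19, 0.45, -0.69], [-0.61, -0.34, -0.27]] @ diag([7.081477527776128, 4.6052021326479915, 1.2723951198649284]) @ [[-0.01, 0.68, 0.73], [-0.24, 0.71, -0.67], [-0.97, -0.18, 0.15]]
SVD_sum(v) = [[0.06, -2.86, -3.06], [0.04, -2.08, -2.22], [0.02, -1.21, -1.29], [-0.02, 0.92, 0.98], [0.06, -2.93, -3.14]] + [[-0.08,  0.25,  -0.23], [-0.1,  0.29,  -0.27], [-0.91,  2.68,  -2.52], [-0.49,  1.45,  -1.37], [0.37,  -1.09,  1.03]] + [[0.50, 0.09, -0.08],[-0.59, -0.11, 0.09],[-0.31, -0.06, 0.05],[0.85, 0.16, -0.13],[0.33, 0.06, -0.05]]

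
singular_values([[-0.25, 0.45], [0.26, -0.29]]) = [0.64, 0.07]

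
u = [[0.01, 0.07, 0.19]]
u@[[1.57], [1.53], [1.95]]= [[0.49]]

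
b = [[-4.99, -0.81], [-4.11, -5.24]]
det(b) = 22.82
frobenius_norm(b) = 8.36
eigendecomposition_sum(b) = [[-1.76, 0.73], [3.69, -1.53]] + [[-3.23, -1.54], [-7.80, -3.71]]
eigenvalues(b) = [-3.29, -6.94]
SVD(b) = [[-0.57, -0.82], [-0.82, 0.57]] @ diag([7.8377179324111275, 2.9113704010244104]) @ [[0.79, 0.61], [0.61, -0.79]]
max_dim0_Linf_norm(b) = 5.24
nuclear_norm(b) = 10.75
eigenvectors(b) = [[0.43, 0.38], [-0.90, 0.92]]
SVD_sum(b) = [[-3.53,-2.71],[-5.12,-3.93]] + [[-1.46, 1.90], [1.01, -1.31]]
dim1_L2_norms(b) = [5.06, 6.66]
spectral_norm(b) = 7.84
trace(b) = -10.23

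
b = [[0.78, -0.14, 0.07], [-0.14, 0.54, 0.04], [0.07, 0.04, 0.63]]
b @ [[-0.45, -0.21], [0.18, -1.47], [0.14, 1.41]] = [[-0.37,0.14], [0.17,-0.71], [0.06,0.81]]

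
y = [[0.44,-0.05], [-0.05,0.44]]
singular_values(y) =[0.49, 0.39]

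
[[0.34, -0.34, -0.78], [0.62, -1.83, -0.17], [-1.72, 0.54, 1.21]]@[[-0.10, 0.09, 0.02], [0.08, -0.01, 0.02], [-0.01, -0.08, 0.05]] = [[-0.05, 0.10, -0.04], [-0.21, 0.09, -0.03], [0.20, -0.26, 0.04]]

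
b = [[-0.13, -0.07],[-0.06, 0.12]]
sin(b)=[[-0.13,-0.07],[-0.06,0.12]]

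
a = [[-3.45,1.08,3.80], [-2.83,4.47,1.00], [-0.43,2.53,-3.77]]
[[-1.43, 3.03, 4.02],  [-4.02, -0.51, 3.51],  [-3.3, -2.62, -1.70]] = a @ [[0.72,  -0.69,  -0.08], [-0.54,  -0.63,  0.55], [0.43,  0.35,  0.83]]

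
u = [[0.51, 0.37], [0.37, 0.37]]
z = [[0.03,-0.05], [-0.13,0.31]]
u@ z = [[-0.03, 0.09], [-0.04, 0.10]]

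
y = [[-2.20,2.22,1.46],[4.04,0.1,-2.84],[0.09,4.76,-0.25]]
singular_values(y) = [5.85, 4.98, 0.0]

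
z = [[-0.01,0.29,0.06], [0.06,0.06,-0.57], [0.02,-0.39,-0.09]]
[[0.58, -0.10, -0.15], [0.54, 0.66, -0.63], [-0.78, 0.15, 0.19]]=z @ [[-2.36, 0.38, -0.98], [2.11, -0.1, -0.74], [-0.97, -1.13, 0.93]]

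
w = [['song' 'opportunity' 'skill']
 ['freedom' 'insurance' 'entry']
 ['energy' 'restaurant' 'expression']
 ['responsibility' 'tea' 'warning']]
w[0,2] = 'skill'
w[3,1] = 'tea'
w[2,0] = 'energy'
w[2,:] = ['energy', 'restaurant', 'expression']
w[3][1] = 'tea'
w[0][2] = 'skill'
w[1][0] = 'freedom'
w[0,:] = ['song', 'opportunity', 'skill']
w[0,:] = ['song', 'opportunity', 'skill']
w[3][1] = 'tea'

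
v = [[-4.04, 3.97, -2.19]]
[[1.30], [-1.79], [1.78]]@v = [[-5.25, 5.16, -2.85],  [7.23, -7.11, 3.92],  [-7.19, 7.07, -3.9]]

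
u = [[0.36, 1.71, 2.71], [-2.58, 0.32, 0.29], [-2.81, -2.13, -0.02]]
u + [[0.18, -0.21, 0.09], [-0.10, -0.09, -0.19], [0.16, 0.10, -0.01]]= [[0.54, 1.50, 2.80],[-2.68, 0.23, 0.10],[-2.65, -2.03, -0.03]]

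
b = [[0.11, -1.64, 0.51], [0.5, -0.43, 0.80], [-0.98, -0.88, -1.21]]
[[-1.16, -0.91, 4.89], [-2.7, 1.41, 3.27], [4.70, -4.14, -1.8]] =b @ [[-1.18, 0.93, 0.71], [-0.23, 1.18, -2.16], [-2.76, 1.81, 2.48]]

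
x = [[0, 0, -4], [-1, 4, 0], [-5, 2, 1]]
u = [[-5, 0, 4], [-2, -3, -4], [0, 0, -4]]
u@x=[[-20, 8, 24], [23, -20, 4], [20, -8, -4]]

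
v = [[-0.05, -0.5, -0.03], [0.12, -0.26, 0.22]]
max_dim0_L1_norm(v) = 0.76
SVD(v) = [[-0.86, -0.52], [-0.52, 0.86]] @ diag([0.5695902496367529, 0.24365333471705575]) @ [[-0.03, 0.99, -0.15],  [0.53, 0.15, 0.84]]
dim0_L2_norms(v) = [0.13, 0.56, 0.22]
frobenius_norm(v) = 0.62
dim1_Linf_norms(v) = [0.5, 0.26]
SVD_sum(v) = [[0.02, -0.48, 0.08], [0.01, -0.29, 0.05]] + [[-0.07, -0.02, -0.11], [0.11, 0.03, 0.17]]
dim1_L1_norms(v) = [0.58, 0.6]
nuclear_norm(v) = 0.81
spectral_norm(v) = 0.57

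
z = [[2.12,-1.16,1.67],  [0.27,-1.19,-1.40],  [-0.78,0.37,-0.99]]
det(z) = 0.636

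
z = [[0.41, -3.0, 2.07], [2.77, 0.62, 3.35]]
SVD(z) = [[-0.54, -0.84], [-0.84, 0.54]] @ diag([4.8193388627914056, 3.083305519339341]) @ [[-0.53, 0.23, -0.82], [0.37, 0.93, 0.02]]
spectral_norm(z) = 4.82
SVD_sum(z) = [[1.37, -0.58, 2.11], [2.16, -0.92, 3.32]] + [[-0.96, -2.42, -0.04], [0.61, 1.54, 0.03]]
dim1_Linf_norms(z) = [3.0, 3.35]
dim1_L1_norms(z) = [5.48, 6.74]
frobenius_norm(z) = 5.72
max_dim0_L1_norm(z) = 5.42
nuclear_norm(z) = 7.90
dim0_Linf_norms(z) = [2.77, 3.0, 3.35]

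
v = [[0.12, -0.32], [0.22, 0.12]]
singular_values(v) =[0.35, 0.25]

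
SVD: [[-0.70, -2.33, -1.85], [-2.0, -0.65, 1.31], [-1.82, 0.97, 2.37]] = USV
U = [[0.51, 0.76, 0.40], [-0.41, 0.63, -0.66], [-0.75, 0.18, 0.63]]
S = [4.1, 2.91, 0.19]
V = [[0.45,-0.41,-0.8], [-0.72,-0.69,-0.05], [-0.53,0.6,-0.60]]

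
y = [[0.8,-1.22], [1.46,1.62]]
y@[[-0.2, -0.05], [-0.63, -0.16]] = [[0.61, 0.16], [-1.31, -0.33]]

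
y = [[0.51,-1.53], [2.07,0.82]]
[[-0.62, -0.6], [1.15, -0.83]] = y@[[0.35, -0.49], [0.52, 0.23]]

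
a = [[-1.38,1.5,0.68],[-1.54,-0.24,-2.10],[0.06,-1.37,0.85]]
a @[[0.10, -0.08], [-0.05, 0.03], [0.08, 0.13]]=[[-0.16,0.24], [-0.31,-0.16], [0.14,0.06]]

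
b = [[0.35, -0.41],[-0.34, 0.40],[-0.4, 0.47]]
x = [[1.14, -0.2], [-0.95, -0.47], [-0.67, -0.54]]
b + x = [[1.49,-0.61], [-1.29,-0.07], [-1.07,-0.07]]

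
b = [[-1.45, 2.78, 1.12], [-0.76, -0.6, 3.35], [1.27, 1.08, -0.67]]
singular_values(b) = [3.94, 3.07, 1.24]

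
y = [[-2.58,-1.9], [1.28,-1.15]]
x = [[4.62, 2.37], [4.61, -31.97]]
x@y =[[-8.89, -11.5], [-52.82, 28.01]]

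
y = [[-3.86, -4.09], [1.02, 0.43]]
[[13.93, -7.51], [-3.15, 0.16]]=y @ [[-2.75, -1.02], [-0.81, 2.8]]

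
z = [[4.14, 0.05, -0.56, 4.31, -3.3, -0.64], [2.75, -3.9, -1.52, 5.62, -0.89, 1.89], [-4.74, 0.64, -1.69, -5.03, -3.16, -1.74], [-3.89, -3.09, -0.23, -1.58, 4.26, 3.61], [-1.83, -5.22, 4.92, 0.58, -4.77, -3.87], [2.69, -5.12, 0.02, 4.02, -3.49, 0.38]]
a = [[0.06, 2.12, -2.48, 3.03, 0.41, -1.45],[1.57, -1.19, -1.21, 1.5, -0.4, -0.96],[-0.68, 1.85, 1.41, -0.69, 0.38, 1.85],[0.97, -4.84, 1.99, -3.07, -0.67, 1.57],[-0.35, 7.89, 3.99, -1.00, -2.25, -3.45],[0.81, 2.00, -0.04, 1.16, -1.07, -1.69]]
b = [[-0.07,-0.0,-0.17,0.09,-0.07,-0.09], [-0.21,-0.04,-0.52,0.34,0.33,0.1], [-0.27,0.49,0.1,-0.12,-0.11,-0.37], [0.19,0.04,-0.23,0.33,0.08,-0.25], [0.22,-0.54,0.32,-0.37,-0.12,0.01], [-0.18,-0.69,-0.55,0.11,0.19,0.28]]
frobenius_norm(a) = 13.70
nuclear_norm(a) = 23.24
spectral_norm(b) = 1.23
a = z @ b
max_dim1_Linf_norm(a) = 7.89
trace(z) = -7.42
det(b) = 0.00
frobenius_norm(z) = 19.64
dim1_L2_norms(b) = [0.23, 0.74, 0.7, 0.52, 0.77, 0.97]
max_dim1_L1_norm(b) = 2.0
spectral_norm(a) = 11.10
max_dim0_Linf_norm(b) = 0.69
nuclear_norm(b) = 3.20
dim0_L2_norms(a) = [2.16, 9.95, 5.43, 4.87, 2.67, 4.87]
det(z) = -2570.30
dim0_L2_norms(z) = [8.54, 8.87, 5.45, 9.72, 8.65, 5.93]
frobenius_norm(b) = 1.70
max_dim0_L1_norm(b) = 1.89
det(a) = -0.20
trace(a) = -6.73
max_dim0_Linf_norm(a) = 7.89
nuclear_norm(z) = 38.41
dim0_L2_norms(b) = [0.49, 1.01, 0.88, 0.63, 0.43, 0.54]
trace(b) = 0.48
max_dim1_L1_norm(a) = 18.93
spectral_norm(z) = 13.75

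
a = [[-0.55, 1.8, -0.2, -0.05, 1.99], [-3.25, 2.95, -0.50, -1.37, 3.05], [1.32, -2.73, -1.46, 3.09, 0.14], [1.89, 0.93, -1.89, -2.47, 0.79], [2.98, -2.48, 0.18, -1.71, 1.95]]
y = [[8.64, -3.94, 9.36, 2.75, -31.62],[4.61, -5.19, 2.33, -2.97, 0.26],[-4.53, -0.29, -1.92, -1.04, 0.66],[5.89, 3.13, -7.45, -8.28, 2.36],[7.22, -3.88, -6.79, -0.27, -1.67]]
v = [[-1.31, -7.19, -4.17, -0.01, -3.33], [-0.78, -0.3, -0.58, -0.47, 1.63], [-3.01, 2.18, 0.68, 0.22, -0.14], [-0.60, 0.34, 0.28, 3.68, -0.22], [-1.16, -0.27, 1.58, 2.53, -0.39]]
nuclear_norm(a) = 19.06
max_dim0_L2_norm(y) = 31.76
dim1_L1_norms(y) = [56.31, 15.36, 8.44, 27.11, 19.83]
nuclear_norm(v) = 20.42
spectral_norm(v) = 9.22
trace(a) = 0.42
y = v @ a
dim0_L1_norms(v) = [6.86, 10.28, 7.29, 6.91, 5.71]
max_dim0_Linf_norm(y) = 31.62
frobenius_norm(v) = 11.17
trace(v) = 2.36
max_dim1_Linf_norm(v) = 7.19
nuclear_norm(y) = 67.97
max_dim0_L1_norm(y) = 36.57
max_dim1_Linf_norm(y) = 31.62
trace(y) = -8.42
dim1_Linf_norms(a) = [1.99, 3.25, 3.09, 2.47, 2.98]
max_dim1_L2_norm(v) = 9.05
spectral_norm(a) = 7.13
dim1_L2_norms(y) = [34.43, 7.91, 5.08, 13.2, 10.78]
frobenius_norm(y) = 39.54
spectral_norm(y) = 34.83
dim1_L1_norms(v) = [16.01, 3.76, 6.23, 5.12, 5.93]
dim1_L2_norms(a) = [2.75, 5.54, 4.57, 3.84, 4.67]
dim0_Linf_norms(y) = [8.64, 5.19, 9.36, 8.28, 31.62]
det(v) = -323.31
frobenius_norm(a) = 9.78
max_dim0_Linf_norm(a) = 3.25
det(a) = 301.39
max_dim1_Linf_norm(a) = 3.25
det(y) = -97357.58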